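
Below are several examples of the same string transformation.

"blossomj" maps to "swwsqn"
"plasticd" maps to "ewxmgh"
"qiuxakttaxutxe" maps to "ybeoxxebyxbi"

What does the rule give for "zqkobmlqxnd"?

The transformation: shift every letter 4 places forward in the alphabet (wrapping around), then delete the first 2 characters.
Starting from "zqkobmlqxnd": after the first operation, "duosfqpubrh"; after the second, "osfqpubrh".

osfqpubrh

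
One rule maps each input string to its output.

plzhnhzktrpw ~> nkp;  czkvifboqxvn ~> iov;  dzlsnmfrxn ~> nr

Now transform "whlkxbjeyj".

Looking at the pairs, the operation is to delete the first 3 characters, then keep one character in every 3, starting at position 2 (positions 2nd, 5th, 8th, ...).
On "whlkxbjeyj": the first step gives "kxbjeyj", and the second then gives "xe".

xe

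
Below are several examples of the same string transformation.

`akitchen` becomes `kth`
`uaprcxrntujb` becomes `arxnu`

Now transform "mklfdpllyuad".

Each output is the input with this applied: delete the last 2 characters, then keep every other character starting from the second (positions 2nd, 4th, 6th, ...).
"mklfdpllyuad" → "kfplu".

kfplu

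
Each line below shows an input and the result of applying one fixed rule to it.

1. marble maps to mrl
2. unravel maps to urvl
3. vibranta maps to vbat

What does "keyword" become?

Rule — keep every other character starting from the first (positions 1st, 3rd, 5th, ...).
Applying that to "keyword" gives "kyod".

kyod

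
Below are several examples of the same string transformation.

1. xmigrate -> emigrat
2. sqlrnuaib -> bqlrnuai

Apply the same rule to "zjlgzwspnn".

Rule — delete the first character, then move the last character to the front.
On "zjlgzwspnn": the first step gives "jlgzwspnn", and the second then gives "njlgzwspn".
(Check on "sqlrnuaib": → "qlrnuaib" → "bqlrnuai" ✓)

njlgzwspn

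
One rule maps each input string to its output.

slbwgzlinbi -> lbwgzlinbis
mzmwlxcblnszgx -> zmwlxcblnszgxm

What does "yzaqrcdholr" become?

The pattern: move the first character to the end.
Applying that to "yzaqrcdholr" gives "zaqrcdholry".

zaqrcdholry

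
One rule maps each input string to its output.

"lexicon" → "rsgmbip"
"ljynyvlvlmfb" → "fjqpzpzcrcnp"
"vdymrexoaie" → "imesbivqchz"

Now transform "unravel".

Looking at the pairs, the operation is to reverse the string, then shift every letter 4 places forward in the alphabet (wrapping around).
Working it through for "unravel": intermediate "levarnu", final "pizevry".
(Check on "ljynyvlvlmfb": → "bfmlvlvynyjl" → "fjqpzpzcrcnp" ✓)

pizevry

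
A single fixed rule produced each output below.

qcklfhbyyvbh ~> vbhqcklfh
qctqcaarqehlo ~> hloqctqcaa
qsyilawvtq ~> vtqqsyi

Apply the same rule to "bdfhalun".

Looking at the pairs, the operation is to move the last 3 characters to the front (rotate right by 3), then delete the last 3 characters.
Applying both steps to "bdfhalun": "lunbdfha", then "lunbd".

lunbd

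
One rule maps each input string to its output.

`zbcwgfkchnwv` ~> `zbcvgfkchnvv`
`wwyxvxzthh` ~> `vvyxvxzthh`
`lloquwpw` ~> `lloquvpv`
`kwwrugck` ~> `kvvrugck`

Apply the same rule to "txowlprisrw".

txovlprisrv

Each output is the input with this applied: replace every "w" with "v".
For "txowlprisrw" the result is "txovlprisrv".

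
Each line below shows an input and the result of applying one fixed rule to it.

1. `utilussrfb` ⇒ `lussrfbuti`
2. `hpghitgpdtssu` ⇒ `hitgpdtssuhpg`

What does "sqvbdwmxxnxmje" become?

Rule — move the first 3 characters to the end (rotate left by 3).
On "sqvbdwmxxnxmje" that produces "bdwmxxnxmjesqv".

bdwmxxnxmjesqv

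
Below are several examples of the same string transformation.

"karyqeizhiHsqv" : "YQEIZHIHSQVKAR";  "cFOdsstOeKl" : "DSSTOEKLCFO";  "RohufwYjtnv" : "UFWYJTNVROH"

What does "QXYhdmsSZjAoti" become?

HDMSSZJAOTIQXY

Each output is the input with this applied: move the first 3 characters to the end (rotate left by 3), then convert every letter to uppercase.
For "QXYhdmsSZjAoti" the result is "HDMSSZJAOTIQXY".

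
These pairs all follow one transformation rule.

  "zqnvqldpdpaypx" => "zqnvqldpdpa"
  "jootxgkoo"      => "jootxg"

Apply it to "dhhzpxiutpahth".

dhhzpxiutpa

In each case the input is transformed by: delete the last 3 characters.
On "dhhzpxiutpahth" that produces "dhhzpxiutpa".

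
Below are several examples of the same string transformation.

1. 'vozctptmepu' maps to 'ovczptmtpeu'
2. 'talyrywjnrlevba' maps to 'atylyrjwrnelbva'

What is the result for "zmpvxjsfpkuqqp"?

mzvpjxfskpqupq

In each case the input is transformed by: swap each adjacent pair of characters (1↔2, 3↔4, ...).
On "zmpvxjsfpkuqqp" that produces "mzvpjxfskpqupq".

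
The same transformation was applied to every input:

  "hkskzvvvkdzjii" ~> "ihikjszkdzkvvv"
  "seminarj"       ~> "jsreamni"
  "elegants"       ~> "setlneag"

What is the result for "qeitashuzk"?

kqzeuihtsa

Looking at the pairs, the operation is to take characters alternately from the front and the back (1st, last, 2nd, 2nd-last, ...), then swap each adjacent pair of characters (1↔2, 3↔4, ...).
Applying both steps to "qeitashuzk": "qkeziuthas", then "kqzeuihtsa".
(Check on "hkskzvvvkdzjii": → "hikisjkzzdvkvv" → "ihikjszkdzkvvv" ✓)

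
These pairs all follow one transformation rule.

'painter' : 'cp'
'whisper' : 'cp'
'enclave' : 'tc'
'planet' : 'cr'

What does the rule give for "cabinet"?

cr

The transformation: shift every letter 2 places backward in the alphabet (wrapping around), then keep only the last 2 characters.
"cabinet" → "ayzglcr" → "cr".
(Check on "whisper": → "ufgqncp" → "cp" ✓)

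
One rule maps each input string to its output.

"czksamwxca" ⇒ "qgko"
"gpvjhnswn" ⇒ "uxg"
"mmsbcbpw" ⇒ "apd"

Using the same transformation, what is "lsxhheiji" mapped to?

In each case the input is transformed by: shift every letter 12 places backward in the alphabet (wrapping around), then keep one character in every 3, starting at position 1 (positions 1st, 4th, 7th, ...).
"lsxhheiji" → "zglvvswxw" → "zvw".

zvw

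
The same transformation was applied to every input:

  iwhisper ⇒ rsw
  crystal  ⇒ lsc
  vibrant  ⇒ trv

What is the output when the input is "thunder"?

rnt

Looking at the pairs, the operation is to reverse the string, then keep one character in every 3, starting at position 1 (positions 1st, 4th, 7th, ...).
"thunder" → "rnt".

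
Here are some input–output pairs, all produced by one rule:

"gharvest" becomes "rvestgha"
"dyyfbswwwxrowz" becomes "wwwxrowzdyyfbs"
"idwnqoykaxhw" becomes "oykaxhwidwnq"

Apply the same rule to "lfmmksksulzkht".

The pattern: swap the front and back halves of the string, then move the last character to the front.
So "lfmmksksulzkht" becomes "ksulzkhtlfmmks".

ksulzkhtlfmmks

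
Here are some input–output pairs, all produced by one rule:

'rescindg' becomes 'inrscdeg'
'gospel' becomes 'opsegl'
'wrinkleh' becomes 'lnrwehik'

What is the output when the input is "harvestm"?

In each case the input is transformed by: sort the characters into alphabetical order, then swap the front and back halves of the string.
So "harvestm" becomes "rstvaehm".

rstvaehm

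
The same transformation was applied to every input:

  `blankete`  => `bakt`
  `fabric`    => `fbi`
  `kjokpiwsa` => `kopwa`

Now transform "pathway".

Rule — keep every other character starting from the first (positions 1st, 3rd, 5th, ...).
Doing the same to "pathway": "ptwy".

ptwy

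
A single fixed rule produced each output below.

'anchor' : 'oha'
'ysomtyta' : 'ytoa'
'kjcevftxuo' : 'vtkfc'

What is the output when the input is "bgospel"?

Each output is the input with this applied: sort the characters into reverse alphabetical order, then keep every other character starting from the second (positions 2nd, 4th, 6th, ...).
On "bgospel": the first step gives "spolgeb", and the second then gives "ple".

ple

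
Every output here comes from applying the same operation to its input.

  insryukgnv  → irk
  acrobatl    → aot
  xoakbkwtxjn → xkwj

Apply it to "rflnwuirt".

rni

What's happening: delete the last character, then keep one character in every 3, starting at position 1 (positions 1st, 4th, 7th, ...).
"rflnwuirt" → "rflnwuir" → "rni".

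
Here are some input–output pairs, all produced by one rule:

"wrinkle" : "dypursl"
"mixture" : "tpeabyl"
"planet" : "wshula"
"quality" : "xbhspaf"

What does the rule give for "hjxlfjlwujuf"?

oqesmqsdbqbm

The rule is to shift every letter 7 places forward in the alphabet (wrapping around).
"hjxlfjlwujuf" → "oqesmqsdbqbm".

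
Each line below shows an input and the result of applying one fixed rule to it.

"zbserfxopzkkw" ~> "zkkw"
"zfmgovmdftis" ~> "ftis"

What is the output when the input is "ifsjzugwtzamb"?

zamb

The rule is to keep only the last 4 characters.
For "ifsjzugwtzamb" the result is "zamb".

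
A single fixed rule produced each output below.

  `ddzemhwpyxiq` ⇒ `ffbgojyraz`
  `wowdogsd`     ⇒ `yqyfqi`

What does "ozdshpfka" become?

What's happening: shift every letter 2 places forward in the alphabet (wrapping around), then delete the last 2 characters.
Starting from "ozdshpfka": after the first operation, "qbfujrhmc"; after the second, "qbfujrh".

qbfujrh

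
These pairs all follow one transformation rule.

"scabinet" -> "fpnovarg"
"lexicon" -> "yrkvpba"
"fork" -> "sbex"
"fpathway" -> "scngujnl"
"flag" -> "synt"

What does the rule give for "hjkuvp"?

The transformation: shift every letter 13 places forward in the alphabet (wrapping around) — i.e. ROT13.
"hjkuvp" → "uwxhic".

uwxhic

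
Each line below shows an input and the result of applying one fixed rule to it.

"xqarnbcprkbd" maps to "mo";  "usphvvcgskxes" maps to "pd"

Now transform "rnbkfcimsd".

do

What's happening: shift every letter 11 places forward in the alphabet (wrapping around), then keep only the last 2 characters.
For "rnbkfcimsd", step one produces "cymvqntxdo"; step two turns that into "do".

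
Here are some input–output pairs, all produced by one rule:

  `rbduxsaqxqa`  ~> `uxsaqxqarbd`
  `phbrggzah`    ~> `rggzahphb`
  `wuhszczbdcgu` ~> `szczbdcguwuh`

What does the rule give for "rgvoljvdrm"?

oljvdrmrgv

Rule — move the first 3 characters to the end (rotate left by 3).
So "rgvoljvdrm" becomes "oljvdrmrgv".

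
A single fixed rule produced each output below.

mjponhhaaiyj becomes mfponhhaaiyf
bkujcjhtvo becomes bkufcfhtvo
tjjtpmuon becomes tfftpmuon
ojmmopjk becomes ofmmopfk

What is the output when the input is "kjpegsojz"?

kfpegsofz

Rule — replace every "j" with "f".
"kjpegsojz" → "kfpegsofz".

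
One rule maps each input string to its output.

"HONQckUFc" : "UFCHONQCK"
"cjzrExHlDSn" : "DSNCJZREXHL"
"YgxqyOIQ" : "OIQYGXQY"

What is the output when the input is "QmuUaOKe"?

Each output is the input with this applied: move the last 3 characters to the front (rotate right by 3), then convert every letter to uppercase.
For "QmuUaOKe", step one produces "OKeQmuUa"; step two turns that into "OKEQMUUA".

OKEQMUUA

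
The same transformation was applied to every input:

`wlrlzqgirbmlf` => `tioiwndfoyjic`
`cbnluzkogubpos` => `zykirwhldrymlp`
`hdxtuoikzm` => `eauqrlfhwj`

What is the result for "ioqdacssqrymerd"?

flnaxzppnovjboa

In each case the input is transformed by: shift every letter 3 places backward in the alphabet (wrapping around).
So "ioqdacssqrymerd" becomes "flnaxzppnovjboa".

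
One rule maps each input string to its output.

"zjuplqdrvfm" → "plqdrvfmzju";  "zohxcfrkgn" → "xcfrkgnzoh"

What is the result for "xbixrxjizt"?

The rule is to move the first 3 characters to the end (rotate left by 3).
For "xbixrxjizt" the result is "xrxjiztxbi".

xrxjiztxbi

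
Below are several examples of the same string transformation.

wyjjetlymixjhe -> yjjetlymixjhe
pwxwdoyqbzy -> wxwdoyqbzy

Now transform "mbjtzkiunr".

bjtzkiunr

The transformation: delete the first character.
On "mbjtzkiunr" that produces "bjtzkiunr".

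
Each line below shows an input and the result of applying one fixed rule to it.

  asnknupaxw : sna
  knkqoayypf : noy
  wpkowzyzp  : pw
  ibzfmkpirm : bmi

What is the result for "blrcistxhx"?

In each case the input is transformed by: delete the last 2 characters, then keep one character in every 3, starting at position 2 (positions 2nd, 5th, 8th, ...).
Starting from "blrcistxhx": after the first operation, "blrcistx"; after the second, "lix".

lix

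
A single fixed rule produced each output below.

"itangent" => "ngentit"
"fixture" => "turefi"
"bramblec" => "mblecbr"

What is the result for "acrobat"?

obatac

What's happening: move the first 2 characters to the end (rotate left by 2), then delete the first character.
Starting from "acrobat": after the first operation, "robatac"; after the second, "obatac".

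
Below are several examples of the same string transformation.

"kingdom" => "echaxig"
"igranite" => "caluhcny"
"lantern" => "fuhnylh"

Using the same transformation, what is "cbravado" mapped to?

Looking at the pairs, the operation is to shift every letter 6 places backward in the alphabet (wrapping around).
On "cbravado" that produces "wvlupuxi".

wvlupuxi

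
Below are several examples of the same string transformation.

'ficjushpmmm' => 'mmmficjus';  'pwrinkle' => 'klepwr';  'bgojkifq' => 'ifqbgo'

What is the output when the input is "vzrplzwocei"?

ceivzrplz

Rule — move the last 3 characters to the front (rotate right by 3), then delete the last 2 characters.
"vzrplzwocei" → "ceivzrplzwo" → "ceivzrplz".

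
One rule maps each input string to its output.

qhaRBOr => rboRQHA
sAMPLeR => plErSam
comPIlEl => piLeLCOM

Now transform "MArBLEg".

bleGmaR

Looking at the pairs, the operation is to move the first 3 characters to the end (rotate left by 3), then flip the case of every letter.
Working it through for "MArBLEg": intermediate "BLEgMAr", final "bleGmaR".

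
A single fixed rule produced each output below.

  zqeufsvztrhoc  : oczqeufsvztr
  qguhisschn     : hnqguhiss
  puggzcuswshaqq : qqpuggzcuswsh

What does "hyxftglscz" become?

czhyxftgl

Rule — move the last 2 characters to the front (rotate right by 2), then delete the last character.
On "hyxftglscz" that produces "czhyxftgl".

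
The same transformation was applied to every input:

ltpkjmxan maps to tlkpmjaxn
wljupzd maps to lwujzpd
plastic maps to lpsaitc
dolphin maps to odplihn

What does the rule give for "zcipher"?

czpiehr

Each output is the input with this applied: swap each adjacent pair of characters (1↔2, 3↔4, ...).
Applying that to "zcipher" gives "czpiehr".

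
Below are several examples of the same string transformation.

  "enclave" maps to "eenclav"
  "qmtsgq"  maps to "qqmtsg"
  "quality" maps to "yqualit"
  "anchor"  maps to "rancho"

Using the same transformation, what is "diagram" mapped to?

mdiagra

In each case the input is transformed by: move the last character to the front.
On "diagram" that produces "mdiagra".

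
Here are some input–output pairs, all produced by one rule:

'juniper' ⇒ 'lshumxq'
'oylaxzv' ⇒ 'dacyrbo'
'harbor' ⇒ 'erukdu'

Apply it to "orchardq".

kdugtruf

Looking at the pairs, the operation is to move the first 3 characters to the end (rotate left by 3), then shift every letter 3 places forward in the alphabet (wrapping around).
Doing the same to "orchardq": "kdugtruf".
(Check on "oylaxzv": → "axzvoyl" → "dacyrbo" ✓)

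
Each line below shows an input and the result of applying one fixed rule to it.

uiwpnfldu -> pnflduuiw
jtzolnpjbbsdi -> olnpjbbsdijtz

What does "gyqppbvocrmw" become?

ppbvocrmwgyq

Each output is the input with this applied: move the first 3 characters to the end (rotate left by 3).
On "gyqppbvocrmw" that produces "ppbvocrmwgyq".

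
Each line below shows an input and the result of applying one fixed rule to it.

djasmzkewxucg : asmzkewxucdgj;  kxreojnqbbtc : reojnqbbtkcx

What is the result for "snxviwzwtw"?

Each output is the input with this applied: swap the first and last characters, then move the first 2 characters to the end (rotate left by 2).
For "snxviwzwtw", step one produces "wnxviwzwts"; step two turns that into "xviwzwtswn".

xviwzwtswn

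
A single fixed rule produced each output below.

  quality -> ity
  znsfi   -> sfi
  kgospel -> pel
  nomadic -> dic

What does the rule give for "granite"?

ite

What's happening: keep only the last 3 characters.
Applying that to "granite" gives "ite".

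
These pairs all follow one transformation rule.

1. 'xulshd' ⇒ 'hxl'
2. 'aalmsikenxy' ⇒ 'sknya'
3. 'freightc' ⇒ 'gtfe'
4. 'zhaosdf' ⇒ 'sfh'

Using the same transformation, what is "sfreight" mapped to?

ihsr

Looking at the pairs, the operation is to move the first 3 characters to the end (rotate left by 3), then keep every other character starting from the second (positions 2nd, 4th, 6th, ...).
Working it through for "sfreight": intermediate "eightsfr", final "ihsr".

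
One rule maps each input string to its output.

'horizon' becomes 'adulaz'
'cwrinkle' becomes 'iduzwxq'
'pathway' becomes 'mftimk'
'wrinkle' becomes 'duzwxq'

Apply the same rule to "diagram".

The pattern: shift every letter 12 places forward in the alphabet (wrapping around), then delete the first character.
Working it through for "diagram": intermediate "pumsdmy", final "umsdmy".

umsdmy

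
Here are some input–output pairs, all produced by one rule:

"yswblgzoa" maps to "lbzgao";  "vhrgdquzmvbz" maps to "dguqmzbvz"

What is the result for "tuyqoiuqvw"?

In each case the input is transformed by: delete the first 3 characters, then swap each adjacent pair of characters (1↔2, 3↔4, ...).
Working it through for "tuyqoiuqvw": intermediate "qoiuqvw", final "oquivqw".

oquivqw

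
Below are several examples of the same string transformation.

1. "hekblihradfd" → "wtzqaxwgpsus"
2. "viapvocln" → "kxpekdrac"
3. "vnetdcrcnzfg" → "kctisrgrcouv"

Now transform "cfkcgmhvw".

ruzrvbwkl

The pattern: shift every letter 11 places backward in the alphabet (wrapping around).
For "cfkcgmhvw" the result is "ruzrvbwkl".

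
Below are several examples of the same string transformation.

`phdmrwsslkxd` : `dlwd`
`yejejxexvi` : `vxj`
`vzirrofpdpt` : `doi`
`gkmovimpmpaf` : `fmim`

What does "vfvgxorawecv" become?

vwov

In each case the input is transformed by: keep one character in every 3, starting at position 3 (positions 3rd, 6th, 9th, ...), then reverse the string.
On "vfvgxorawecv": the first step gives "vowv", and the second then gives "vwov".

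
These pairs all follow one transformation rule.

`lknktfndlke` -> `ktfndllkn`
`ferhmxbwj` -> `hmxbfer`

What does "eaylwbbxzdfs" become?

lwbbxzdeay

In each case the input is transformed by: delete the last 2 characters, then move the first 3 characters to the end (rotate left by 3).
Working it through for "eaylwbbxzdfs": intermediate "eaylwbbxzd", final "lwbbxzdeay".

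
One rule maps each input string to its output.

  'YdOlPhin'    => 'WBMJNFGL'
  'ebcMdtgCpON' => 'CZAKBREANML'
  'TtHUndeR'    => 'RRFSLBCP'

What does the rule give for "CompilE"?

The pattern: shift every letter 2 places backward in the alphabet (wrapping around), then convert every letter to uppercase.
Starting from "CompilE": after the first operation, "AmkngjC"; after the second, "AMKNGJC".
(Check on "ebcMdtgCpON": → "czaKbreAnML" → "CZAKBREANML" ✓)

AMKNGJC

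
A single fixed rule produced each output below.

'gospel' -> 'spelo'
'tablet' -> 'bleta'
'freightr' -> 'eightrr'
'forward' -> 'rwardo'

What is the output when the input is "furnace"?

The pattern: delete the first character, then move the first character to the end.
Starting from "furnace": after the first operation, "urnace"; after the second, "rnaceu".

rnaceu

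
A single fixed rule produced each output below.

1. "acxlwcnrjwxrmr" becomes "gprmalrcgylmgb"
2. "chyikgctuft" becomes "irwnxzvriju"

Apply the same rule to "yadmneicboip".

The pattern: shift every letter 11 places backward in the alphabet (wrapping around), then move the last character to the front.
Applying that to "yadmneicboip" gives "enpsbctxrqdx".

enpsbctxrqdx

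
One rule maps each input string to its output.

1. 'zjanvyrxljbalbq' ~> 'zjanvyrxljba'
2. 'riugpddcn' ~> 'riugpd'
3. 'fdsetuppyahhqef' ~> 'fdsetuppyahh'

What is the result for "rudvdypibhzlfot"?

rudvdypibhzl

Each output is the input with this applied: delete the last 3 characters.
For "rudvdypibhzlfot" the result is "rudvdypibhzl".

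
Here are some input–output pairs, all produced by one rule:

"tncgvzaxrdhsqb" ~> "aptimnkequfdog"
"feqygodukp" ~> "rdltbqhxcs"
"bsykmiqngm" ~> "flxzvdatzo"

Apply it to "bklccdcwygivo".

The rule is to shift every letter 13 places forward in the alphabet (wrapping around) — i.e. ROT13, then move the first character to the end.
For "bklccdcwygivo", step one produces "oxyppqpjltvib"; step two turns that into "xyppqpjltvibo".

xyppqpjltvibo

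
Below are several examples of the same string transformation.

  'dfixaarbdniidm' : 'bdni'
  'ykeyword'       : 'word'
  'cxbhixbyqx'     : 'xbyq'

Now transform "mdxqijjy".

ijjy

Looking at the pairs, the operation is to swap the front and back halves of the string, then keep only the first 4 characters.
Starting from "mdxqijjy": after the first operation, "ijjymdxq"; after the second, "ijjy".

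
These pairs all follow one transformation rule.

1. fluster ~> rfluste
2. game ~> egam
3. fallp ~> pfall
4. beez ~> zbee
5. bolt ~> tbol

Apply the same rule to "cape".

Each output is the input with this applied: move the last character to the front.
So "cape" becomes "ecap".

ecap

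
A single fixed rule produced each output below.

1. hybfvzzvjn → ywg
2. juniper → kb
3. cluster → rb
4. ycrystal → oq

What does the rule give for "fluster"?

In each case the input is transformed by: keep one character in every 3, starting at position 3 (positions 3rd, 6th, 9th, ...), then shift every letter 3 places backward in the alphabet (wrapping around).
"fluster" → "ue" → "rb".

rb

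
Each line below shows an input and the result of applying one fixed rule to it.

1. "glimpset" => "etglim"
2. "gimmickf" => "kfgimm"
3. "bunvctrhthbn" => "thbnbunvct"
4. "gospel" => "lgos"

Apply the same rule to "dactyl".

ldac

The pattern: swap the front and back halves of the string, then delete the first 2 characters.
For "dactyl", step one produces "tyldac"; step two turns that into "ldac".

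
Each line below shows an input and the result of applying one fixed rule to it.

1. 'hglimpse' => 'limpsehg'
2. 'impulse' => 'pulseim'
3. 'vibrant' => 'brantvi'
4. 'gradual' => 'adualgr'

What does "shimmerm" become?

immermsh

Looking at the pairs, the operation is to move the first 2 characters to the end (rotate left by 2).
On "shimmerm" that produces "immermsh".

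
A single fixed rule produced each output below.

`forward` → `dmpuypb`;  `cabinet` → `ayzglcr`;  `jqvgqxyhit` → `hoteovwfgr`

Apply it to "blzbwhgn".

What's happening: shift every letter 2 places backward in the alphabet (wrapping around).
"blzbwhgn" → "zjxzufel".

zjxzufel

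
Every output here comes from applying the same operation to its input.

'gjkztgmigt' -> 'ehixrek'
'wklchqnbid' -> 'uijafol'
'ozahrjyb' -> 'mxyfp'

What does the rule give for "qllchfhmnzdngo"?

ojjafdfklxb

The pattern: delete the last 3 characters, then shift every letter 2 places backward in the alphabet (wrapping around).
Applying both steps to "qllchfhmnzdngo": "qllchfhmnzd", then "ojjafdfklxb".
(Check on "gjkztgmigt": → "gjkztgm" → "ehixrek" ✓)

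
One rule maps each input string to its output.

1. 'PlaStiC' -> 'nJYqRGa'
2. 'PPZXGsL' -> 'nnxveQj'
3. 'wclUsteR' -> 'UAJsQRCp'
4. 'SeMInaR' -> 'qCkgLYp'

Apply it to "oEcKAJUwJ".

Looking at the pairs, the operation is to flip the case of every letter, then shift every letter 2 places backward in the alphabet (wrapping around).
On "oEcKAJUwJ": the first step gives "OeCkajuWj", and the second then gives "McAiyhsUh".
(Check on "PlaStiC": → "pLAsTIc" → "nJYqRGa" ✓)

McAiyhsUh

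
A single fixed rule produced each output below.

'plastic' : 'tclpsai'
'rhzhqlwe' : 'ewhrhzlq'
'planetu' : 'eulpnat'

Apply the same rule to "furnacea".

aeufnrca

Each output is the input with this applied: swap each adjacent pair of characters (1↔2, 3↔4, ...), then move the last 2 characters to the front (rotate right by 2).
Applying both steps to "furnacea": "ufnrcaae", then "aeufnrca".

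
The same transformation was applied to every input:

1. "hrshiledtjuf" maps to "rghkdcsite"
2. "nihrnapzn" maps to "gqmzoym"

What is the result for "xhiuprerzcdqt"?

htoqdqybcps

In each case the input is transformed by: shift every letter 1 place backward in the alphabet (wrapping around), then delete the first 2 characters.
Starting from "xhiuprerzcdqt": after the first operation, "wghtoqdqybcps"; after the second, "htoqdqybcps".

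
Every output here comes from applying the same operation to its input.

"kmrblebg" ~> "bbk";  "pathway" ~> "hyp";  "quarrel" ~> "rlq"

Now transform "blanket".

ntb

Each output is the input with this applied: keep one character in every 3, starting at position 1 (positions 1st, 4th, 7th, ...), then move the first character to the end.
Starting from "blanket": after the first operation, "bnt"; after the second, "ntb".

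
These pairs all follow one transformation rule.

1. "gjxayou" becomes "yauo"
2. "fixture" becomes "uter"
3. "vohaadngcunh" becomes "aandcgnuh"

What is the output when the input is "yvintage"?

tngae

Each output is the input with this applied: delete the first 3 characters, then swap each adjacent pair of characters (1↔2, 3↔4, ...).
Working it through for "yvintage": intermediate "ntage", final "tngae".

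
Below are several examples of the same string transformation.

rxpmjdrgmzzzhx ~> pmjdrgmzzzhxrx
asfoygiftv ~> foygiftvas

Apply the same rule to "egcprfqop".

cprfqopeg

What's happening: move the first 2 characters to the end (rotate left by 2).
For "egcprfqop" the result is "cprfqopeg".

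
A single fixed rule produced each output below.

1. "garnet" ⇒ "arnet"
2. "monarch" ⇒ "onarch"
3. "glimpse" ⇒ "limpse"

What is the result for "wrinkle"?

Each output is the input with this applied: delete the first character.
Applying that to "wrinkle" gives "rinkle".

rinkle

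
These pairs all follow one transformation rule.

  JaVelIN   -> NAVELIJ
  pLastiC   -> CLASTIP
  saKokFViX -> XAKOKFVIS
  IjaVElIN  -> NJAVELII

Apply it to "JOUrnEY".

Each output is the input with this applied: swap the first and last characters, then convert every letter to uppercase.
Working it through for "JOUrnEY": intermediate "YOUrnEJ", final "YOURNEJ".

YOURNEJ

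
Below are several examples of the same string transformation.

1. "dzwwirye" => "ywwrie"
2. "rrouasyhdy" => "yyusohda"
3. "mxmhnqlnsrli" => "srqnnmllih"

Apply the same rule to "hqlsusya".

yussla

In each case the input is transformed by: delete the first 2 characters, then sort the characters into reverse alphabetical order.
Starting from "hqlsusya": after the first operation, "lsusya"; after the second, "yussla".
(Check on "dzwwirye": → "wwirye" → "ywwrie" ✓)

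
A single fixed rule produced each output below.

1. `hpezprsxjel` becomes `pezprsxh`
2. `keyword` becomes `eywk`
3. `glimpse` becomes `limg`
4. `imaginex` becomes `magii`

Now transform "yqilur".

The rule is to delete the last 3 characters, then move the first character to the end.
Working it through for "yqilur": intermediate "yqi", final "qiy".
(Check on "imaginex": → "imagi" → "magii" ✓)

qiy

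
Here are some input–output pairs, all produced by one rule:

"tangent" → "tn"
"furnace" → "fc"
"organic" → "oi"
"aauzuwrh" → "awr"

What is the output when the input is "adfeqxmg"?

Each output is the input with this applied: swap each adjacent pair of characters (1↔2, 3↔4, ...), then keep one character in every 3, starting at position 2 (positions 2nd, 5th, 8th, ...).
On "adfeqxmg": the first step gives "daefxqgm", and the second then gives "axm".

axm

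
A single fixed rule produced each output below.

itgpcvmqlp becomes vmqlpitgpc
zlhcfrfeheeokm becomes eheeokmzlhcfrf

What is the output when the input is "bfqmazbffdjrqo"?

The rule is to swap the front and back halves of the string.
"bfqmazbffdjrqo" → "ffdjrqobfqmazb".

ffdjrqobfqmazb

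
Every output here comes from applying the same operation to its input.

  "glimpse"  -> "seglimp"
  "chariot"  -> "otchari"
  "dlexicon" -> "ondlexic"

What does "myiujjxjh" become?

jhmyiujjx

The transformation: move the last 2 characters to the front (rotate right by 2).
"myiujjxjh" → "jhmyiujjx".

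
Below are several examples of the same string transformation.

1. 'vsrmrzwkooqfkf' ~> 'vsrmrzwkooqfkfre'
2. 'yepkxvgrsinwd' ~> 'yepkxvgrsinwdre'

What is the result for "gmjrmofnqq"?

Rule — append "re".
Applying that to "gmjrmofnqq" gives "gmjrmofnqqre".

gmjrmofnqqre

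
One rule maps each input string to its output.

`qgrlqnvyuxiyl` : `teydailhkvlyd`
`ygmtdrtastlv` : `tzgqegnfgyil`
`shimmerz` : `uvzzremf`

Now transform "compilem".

Looking at the pairs, the operation is to move the first character to the end, then shift every letter 13 places forward in the alphabet (wrapping around) — i.e. ROT13.
On "compilem": the first step gives "ompilemc", and the second then gives "bzcvyrzp".

bzcvyrzp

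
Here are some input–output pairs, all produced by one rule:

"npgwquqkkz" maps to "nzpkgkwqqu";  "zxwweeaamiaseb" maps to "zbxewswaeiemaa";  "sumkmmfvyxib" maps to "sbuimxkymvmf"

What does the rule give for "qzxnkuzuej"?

qjzexunzku

The transformation: take characters alternately from the front and the back (1st, last, 2nd, 2nd-last, ...).
So "qzxnkuzuej" becomes "qjzexunzku".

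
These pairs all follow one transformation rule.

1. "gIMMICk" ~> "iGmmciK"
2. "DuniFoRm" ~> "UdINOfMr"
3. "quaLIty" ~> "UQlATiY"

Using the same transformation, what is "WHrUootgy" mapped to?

What's happening: swap each adjacent pair of characters (1↔2, 3↔4, ...), then flip the case of every letter.
"WHrUootgy" → "hwuROOGTY".

hwuROOGTY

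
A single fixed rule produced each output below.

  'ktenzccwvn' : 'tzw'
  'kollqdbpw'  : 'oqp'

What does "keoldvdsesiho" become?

What's happening: keep one character in every 3, starting at position 2 (positions 2nd, 5th, 8th, ...).
On "keoldvdsesiho" that produces "edsi".

edsi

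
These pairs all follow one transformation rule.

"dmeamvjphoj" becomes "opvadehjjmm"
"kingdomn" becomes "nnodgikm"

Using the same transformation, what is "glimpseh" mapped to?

mpseghil

The pattern: sort the characters into alphabetical order, then move the last 3 characters to the front (rotate right by 3).
On "glimpseh": the first step gives "eghilmps", and the second then gives "mpseghil".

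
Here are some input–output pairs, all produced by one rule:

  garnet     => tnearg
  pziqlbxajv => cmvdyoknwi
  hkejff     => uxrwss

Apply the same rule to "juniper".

The pattern: shift every letter 13 places forward in the alphabet (wrapping around) — i.e. ROT13.
For "juniper" the result is "whavcre".

whavcre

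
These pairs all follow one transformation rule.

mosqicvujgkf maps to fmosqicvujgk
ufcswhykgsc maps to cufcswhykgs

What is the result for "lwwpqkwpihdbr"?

rlwwpqkwpihdb

In each case the input is transformed by: move the last character to the front.
On "lwwpqkwpihdbr" that produces "rlwwpqkwpihdb".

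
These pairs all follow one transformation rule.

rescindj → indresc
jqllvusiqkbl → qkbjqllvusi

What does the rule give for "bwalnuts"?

The pattern: delete the last character, then move the last 3 characters to the front (rotate right by 3).
For "bwalnuts" the result is "nutbwal".

nutbwal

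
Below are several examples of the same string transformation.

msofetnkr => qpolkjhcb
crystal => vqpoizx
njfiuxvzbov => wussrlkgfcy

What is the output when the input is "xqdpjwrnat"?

utqonmkgax

The pattern: sort the characters into reverse alphabetical order, then shift every letter 3 places backward in the alphabet (wrapping around).
Doing the same to "xqdpjwrnat": "utqonmkgax".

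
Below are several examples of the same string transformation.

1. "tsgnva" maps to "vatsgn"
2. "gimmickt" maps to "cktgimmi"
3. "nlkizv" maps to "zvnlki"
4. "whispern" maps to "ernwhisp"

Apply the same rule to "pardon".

onpard

Rule — swap the front and back halves of the string, then move the first character to the end.
For "pardon", step one produces "donpar"; step two turns that into "onpard".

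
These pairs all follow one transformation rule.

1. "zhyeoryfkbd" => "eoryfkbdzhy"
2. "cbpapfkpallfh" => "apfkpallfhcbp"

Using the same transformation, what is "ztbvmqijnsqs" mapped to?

vmqijnsqsztb

The transformation: move the first 3 characters to the end (rotate left by 3).
On "ztbvmqijnsqs" that produces "vmqijnsqsztb".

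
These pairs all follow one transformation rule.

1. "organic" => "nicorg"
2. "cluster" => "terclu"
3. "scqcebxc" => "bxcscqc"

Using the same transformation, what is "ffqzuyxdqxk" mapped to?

The rule is to move the last 3 characters to the front (rotate right by 3), then delete the last character.
"ffqzuyxdqxk" → "qxkffqzuyxd" → "qxkffqzuyx".

qxkffqzuyx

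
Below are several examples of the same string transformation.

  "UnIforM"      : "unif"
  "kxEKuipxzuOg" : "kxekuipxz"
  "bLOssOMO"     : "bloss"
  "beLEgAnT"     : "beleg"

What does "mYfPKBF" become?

myfp

The transformation: delete the last 3 characters, then convert every letter to lowercase.
Starting from "mYfPKBF": after the first operation, "mYfP"; after the second, "myfp".
(Check on "bLOssOMO": → "bLOss" → "bloss" ✓)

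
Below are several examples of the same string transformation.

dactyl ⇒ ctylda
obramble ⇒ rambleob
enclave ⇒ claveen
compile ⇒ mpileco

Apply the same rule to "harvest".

rvestha

Each output is the input with this applied: move the first 2 characters to the end (rotate left by 2).
Doing the same to "harvest": "rvestha".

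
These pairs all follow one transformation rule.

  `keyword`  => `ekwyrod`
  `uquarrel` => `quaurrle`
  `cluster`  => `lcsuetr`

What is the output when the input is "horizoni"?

ohirozin

In each case the input is transformed by: swap each adjacent pair of characters (1↔2, 3↔4, ...).
Doing the same to "horizoni": "ohirozin".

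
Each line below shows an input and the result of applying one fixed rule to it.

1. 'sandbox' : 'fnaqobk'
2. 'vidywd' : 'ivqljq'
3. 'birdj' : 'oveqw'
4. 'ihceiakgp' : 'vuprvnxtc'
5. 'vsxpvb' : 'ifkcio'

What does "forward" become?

The transformation: shift every letter 13 places forward in the alphabet (wrapping around) — i.e. ROT13.
For "forward" the result is "sbejneq".

sbejneq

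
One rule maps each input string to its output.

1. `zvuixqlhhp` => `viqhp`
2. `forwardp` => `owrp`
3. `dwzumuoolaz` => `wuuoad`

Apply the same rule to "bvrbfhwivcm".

The rule is to move the first character to the end, then keep every other character starting from the first (positions 1st, 3rd, 5th, ...).
Working it through for "bvrbfhwivcm": intermediate "vrbfhwivcmb", final "vbhicb".

vbhicb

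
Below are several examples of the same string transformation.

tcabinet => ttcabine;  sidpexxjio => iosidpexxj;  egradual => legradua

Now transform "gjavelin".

ngjaveli

Each output is the input with this applied: move the first 3 characters to the end (rotate left by 3), then swap the front and back halves of the string.
On "gjavelin": the first step gives "velingja", and the second then gives "ngjaveli".
(Check on "egradual": → "adualegr" → "legradua" ✓)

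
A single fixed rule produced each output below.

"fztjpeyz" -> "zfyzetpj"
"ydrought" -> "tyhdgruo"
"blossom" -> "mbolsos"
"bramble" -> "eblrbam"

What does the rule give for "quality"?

yqtuial

Rule — reverse the string, then take characters alternately from the front and the back (1st, last, 2nd, 2nd-last, ...).
On "quality" that produces "yqtuial".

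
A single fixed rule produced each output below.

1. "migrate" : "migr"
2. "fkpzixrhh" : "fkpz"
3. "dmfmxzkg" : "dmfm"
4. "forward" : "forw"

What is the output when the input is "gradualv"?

The transformation: keep only the first 4 characters.
Doing the same to "gradualv": "grad".

grad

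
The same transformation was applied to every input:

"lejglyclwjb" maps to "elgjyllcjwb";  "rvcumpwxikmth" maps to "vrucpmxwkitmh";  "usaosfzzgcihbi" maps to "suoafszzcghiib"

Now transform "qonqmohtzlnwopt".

Looking at the pairs, the operation is to swap each adjacent pair of characters (1↔2, 3↔4, ...).
"qonqmohtzlnwopt" → "oqqnomthlzwnpot".

oqqnomthlzwnpot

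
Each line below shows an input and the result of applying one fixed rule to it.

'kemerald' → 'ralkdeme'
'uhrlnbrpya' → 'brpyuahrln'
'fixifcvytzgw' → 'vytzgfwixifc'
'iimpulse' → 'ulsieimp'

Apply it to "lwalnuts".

The pattern: swap the first and last characters, then swap the front and back halves of the string.
Working it through for "lwalnuts": intermediate "swalnutl", final "nutlswal".

nutlswal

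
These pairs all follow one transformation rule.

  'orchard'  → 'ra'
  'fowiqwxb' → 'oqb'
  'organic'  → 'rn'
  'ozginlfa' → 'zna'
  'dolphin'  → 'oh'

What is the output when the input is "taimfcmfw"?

aff

What's happening: keep one character in every 3, starting at position 2 (positions 2nd, 5th, 8th, ...).
So "taimfcmfw" becomes "aff".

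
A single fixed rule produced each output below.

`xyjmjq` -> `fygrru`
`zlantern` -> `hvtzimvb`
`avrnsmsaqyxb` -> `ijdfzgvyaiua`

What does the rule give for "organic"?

Looking at the pairs, the operation is to shift every letter 8 places forward in the alphabet (wrapping around), then take characters alternately from the front and the back (1st, last, 2nd, 2nd-last, ...).
On "organic": the first step gives "wzoivqk", and the second then gives "wkzqovi".

wkzqovi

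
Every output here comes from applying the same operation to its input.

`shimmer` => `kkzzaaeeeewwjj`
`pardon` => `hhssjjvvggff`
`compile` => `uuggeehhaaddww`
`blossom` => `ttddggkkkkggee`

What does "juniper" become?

bbmmffaahhwwjj

Each output is the input with this applied: double every character, then shift every letter 8 places backward in the alphabet (wrapping around).
Applying both steps to "juniper": "jjuunniippeerr", then "bbmmffaahhwwjj".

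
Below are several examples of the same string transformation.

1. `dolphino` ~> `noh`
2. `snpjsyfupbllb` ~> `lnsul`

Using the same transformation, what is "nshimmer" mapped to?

esm

The pattern: move the last 2 characters to the front (rotate right by 2), then keep one character in every 3, starting at position 1 (positions 1st, 4th, 7th, ...).
On "nshimmer": the first step gives "ernshimm", and the second then gives "esm".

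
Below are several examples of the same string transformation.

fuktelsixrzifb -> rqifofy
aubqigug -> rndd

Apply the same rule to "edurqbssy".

aoyp

The transformation: keep every other character starting from the second (positions 2nd, 4th, 6th, ...), then shift every letter 3 places backward in the alphabet (wrapping around).
"edurqbssy" → "drbs" → "aoyp".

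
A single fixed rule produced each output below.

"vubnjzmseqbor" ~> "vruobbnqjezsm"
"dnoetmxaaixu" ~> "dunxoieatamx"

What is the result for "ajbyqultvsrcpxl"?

aljxbpycqruslvt

Each output is the input with this applied: take characters alternately from the front and the back (1st, last, 2nd, 2nd-last, ...).
"ajbyqultvsrcpxl" → "aljxbpycqruslvt".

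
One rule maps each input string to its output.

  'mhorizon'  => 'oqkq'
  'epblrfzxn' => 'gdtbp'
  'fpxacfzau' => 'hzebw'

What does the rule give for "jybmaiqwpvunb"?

The rule is to shift every letter 2 places forward in the alphabet (wrapping around), then keep every other character starting from the first (positions 1st, 3rd, 5th, ...).
For "jybmaiqwpvunb", step one produces "ladocksyrxwpd"; step two turns that into "ldcsrwd".

ldcsrwd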